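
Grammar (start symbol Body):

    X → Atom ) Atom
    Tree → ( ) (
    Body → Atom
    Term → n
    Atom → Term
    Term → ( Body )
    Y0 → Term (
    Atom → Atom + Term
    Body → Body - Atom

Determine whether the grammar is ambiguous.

(X, Y0, Tree are unreachable from Body, so their rules don't affect L(Body).) This is a standard precedence ladder (Body over Atom over Term), with each level left-recursive on its own operator ('-' at Body, '+' at Atom). That structure is LR(1), hence unambiguous.

Unambiguous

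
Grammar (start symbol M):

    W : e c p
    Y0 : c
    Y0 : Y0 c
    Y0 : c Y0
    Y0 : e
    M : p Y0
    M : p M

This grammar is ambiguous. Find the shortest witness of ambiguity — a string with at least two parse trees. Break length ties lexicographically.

length 2: no string has ≥2 trees
length 3: p c c has 2 parse trees

Two derivations of p c c:
  M ⇒ p Y0 ⇒ p Y0 c ⇒ p c c
  M ⇒ p Y0 ⇒ p c Y0 ⇒ p c c

p c c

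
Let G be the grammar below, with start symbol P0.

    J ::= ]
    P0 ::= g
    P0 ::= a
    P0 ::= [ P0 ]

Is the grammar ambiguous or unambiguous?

Unambiguous

(J is unreachable from P0, so its rules don't affect L(P0).) L(P0) is { openⁿ atom closeⁿ : n ≥ 0 }. The bracket depth fixes n, and the derivation is forced at every step.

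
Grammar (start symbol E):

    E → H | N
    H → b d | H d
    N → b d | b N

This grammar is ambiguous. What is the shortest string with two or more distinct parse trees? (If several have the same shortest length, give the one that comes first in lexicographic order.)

length 2: b d has 2 parse trees

Two derivations of b d:
  E ⇒ H ⇒ b d
  E ⇒ N ⇒ b d

b d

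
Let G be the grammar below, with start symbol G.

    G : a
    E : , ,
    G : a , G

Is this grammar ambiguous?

Unambiguous

(E is unreachable from G, so its rules don't affect L(G).) Right-recursive list with a separator: after each atom, whether the separator follows determines the rule. One parse per string.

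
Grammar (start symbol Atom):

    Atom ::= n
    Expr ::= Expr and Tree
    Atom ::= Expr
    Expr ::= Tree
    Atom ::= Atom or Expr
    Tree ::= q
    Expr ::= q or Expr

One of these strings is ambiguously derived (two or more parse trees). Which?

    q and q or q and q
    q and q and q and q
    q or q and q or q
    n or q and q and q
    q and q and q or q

q and q or q and q: 1 tree
q and q and q and q: 1 tree
q or q and q or q: 3 trees
n or q and q and q: 1 tree
q and q and q or q: 1 tree

q or q and q or q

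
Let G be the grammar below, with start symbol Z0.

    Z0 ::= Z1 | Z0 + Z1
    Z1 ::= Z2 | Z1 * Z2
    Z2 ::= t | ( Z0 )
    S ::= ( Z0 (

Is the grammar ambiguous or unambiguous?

Unambiguous

Only Z0, Z1, Z2 are reachable from Z0; ignoring the rest: This is a standard precedence ladder (Z0 over Z1 over Z2), with each level left-recursive on its own operator ('+' at Z0, '*' at Z1). That structure is LR(1), hence unambiguous.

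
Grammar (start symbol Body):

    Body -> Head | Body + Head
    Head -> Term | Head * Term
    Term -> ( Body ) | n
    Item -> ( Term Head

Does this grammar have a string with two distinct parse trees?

Unambiguous

(Item is unreachable from Body, so its rules don't affect L(Body).) The grammar is stratified — Body handles '+' (left-recursive), Head handles '*', Term atoms. Each operator has a fixed associativity and precedence level, so every string has one parse.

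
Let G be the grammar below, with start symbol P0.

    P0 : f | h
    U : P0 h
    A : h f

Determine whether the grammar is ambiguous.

(U, A are unreachable from P0, so their rules don't affect L(P0).) The reachable rules are right-linear with at most one rule per (nonterminal, next-terminal) pair. Each input token forces the next rule, so parsing is deterministic.

Unambiguous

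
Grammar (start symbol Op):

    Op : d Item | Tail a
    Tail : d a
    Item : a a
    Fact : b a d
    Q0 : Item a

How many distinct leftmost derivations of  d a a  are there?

2

Parse trees for d a a:
  [Op d [Item a a]]
  [Op [Tail d a] a]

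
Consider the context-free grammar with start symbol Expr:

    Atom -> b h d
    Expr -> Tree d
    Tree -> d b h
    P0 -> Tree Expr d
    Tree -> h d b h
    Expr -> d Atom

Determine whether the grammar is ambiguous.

Witness: d b h d

Derivation 1: Expr ⇒ Tree d ⇒ d b h d
Derivation 2: Expr ⇒ d Atom ⇒ d b h d

Two distinct leftmost derivations for the same string.

Ambiguous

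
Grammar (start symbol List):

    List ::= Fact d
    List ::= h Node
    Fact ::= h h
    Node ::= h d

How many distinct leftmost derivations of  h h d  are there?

2

Parse trees for h h d:
  [List [Fact h h] d]
  [List h [Node h d]]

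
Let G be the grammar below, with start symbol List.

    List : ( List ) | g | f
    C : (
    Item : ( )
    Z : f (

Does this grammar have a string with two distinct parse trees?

Only List is reachable from List; ignoring the rest: L(List) is { openⁿ atom closeⁿ : n ≥ 0 }. The bracket depth fixes n, and the derivation is forced at every step.

Unambiguous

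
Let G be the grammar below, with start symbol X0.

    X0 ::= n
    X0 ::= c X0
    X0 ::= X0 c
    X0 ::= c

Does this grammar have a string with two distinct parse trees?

Ambiguous

Witness: c c

Derivation 1: X0 ⇒ c X0 ⇒ c c
Derivation 2: X0 ⇒ X0 c ⇒ c c

Two distinct leftmost derivations for the same string.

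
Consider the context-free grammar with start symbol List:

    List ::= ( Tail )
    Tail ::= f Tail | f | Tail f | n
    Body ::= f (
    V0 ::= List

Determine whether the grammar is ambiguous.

Witness: ( f f )

Derivation 1: List ⇒ ( Tail ) ⇒ ( f Tail ) ⇒ ( f f )
Derivation 2: List ⇒ ( Tail ) ⇒ ( Tail f ) ⇒ ( f f )

Two distinct leftmost derivations for the same string.

Ambiguous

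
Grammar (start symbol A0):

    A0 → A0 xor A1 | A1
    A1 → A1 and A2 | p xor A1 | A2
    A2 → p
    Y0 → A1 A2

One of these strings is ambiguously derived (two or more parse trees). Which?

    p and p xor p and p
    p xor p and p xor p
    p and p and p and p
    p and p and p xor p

p xor p and p xor p

p and p xor p and p: 1 tree
p xor p and p xor p: 3 trees
p and p and p and p: 1 tree
p and p and p xor p: 1 tree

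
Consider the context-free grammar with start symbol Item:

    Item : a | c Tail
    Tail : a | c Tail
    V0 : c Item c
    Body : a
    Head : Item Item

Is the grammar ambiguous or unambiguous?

Only Item, Tail are reachable from Item; ignoring the rest: Restricted to the reachable nonterminals, every rule has the form A → t or A → t B, and no two rules for the same A share a first terminal. The grammar encodes a DFA — one run per string.

Unambiguous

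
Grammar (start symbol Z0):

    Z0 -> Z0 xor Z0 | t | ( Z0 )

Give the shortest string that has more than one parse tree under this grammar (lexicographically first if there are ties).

t xor t xor t

length 1: no string has ≥2 trees
length 3: no string has ≥2 trees
length 5: t xor t xor t has 2 parse trees

Two derivations of t xor t xor t:
  Z0 ⇒ Z0 xor Z0 ⇒ Z0 xor Z0 xor Z0 ⇒ t xor Z0 xor Z0 ⇒ t xor t xor Z0 ⇒ t xor t xor t
  Z0 ⇒ Z0 xor Z0 ⇒ t xor Z0 ⇒ t xor Z0 xor Z0 ⇒ t xor t xor Z0 ⇒ t xor t xor t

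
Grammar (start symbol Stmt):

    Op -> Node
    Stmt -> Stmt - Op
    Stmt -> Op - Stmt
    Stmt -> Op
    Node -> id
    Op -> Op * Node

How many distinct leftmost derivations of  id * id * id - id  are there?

Parse trees for id * id * id - id:
  [Stmt [Stmt [Op [Op [Op [Node id]] * [Node id]] * [Node id]]] - [Op [Node id]]]
  [Stmt [Op [Op [Op [Node id]] * [Node id]] * [Node id]] - [Stmt [Op [Node id]]]]

2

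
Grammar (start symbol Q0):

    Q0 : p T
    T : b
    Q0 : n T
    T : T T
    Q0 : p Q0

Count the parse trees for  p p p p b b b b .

Parse trees for p p p p b b b b:
  [Q0 p [Q0 p [Q0 p [Q0 p [T [T b] [T [T b] [T [T b] [T b]]]]]]]]
  [Q0 p [Q0 p [Q0 p [Q0 p [T [T b] [T [T [T b] [T b]] [T b]]]]]]]
  [Q0 p [Q0 p [Q0 p [Q0 p [T [T [T b] [T b]] [T [T b] [T b]]]]]]]
  [Q0 p [Q0 p [Q0 p [Q0 p [T [T [T b] [T [T b] [T b]]] [T b]]]]]]
  [Q0 p [Q0 p [Q0 p [Q0 p [T [T [T [T b] [T b]] [T b]] [T b]]]]]]

5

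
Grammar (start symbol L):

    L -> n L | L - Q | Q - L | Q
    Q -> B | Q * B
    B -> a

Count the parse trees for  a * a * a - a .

2

Parse trees for a * a * a - a:
  [L [L [Q [Q [Q [B a]] * [B a]] * [B a]]] - [Q [B a]]]
  [L [Q [Q [Q [B a]] * [B a]] * [B a]] - [L [Q [B a]]]]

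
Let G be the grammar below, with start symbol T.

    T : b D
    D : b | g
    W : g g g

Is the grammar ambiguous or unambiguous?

(W is unreachable from T, so its rules don't affect L(T).) Restricted to the reachable nonterminals, every rule has the form A → t or A → t B, and no two rules for the same A share a first terminal. The grammar encodes a DFA — one run per string.

Unambiguous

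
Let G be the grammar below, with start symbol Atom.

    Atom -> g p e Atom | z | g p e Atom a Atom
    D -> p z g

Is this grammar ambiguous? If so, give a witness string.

Ambiguous

Witness: g p e g p e z a z

Derivation 1: Atom ⇒ g p e Atom ⇒ g p e g p e Atom a Atom ⇒ g p e g p e z a Atom ⇒ g p e g p e z a z
Derivation 2: Atom ⇒ g p e Atom a Atom ⇒ g p e g p e Atom a Atom ⇒ g p e g p e z a Atom ⇒ g p e g p e z a z

Two distinct leftmost derivations for the same string.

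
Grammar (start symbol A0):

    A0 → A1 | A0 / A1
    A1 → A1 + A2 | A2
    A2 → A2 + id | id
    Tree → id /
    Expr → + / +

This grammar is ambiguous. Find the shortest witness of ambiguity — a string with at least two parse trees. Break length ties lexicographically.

id + id

length 1: no string has ≥2 trees
length 3: id + id has 2 parse trees

Two derivations of id + id:
  A0 ⇒ A1 ⇒ A1 + A2 ⇒ A2 + A2 ⇒ id + A2 ⇒ id + id
  A0 ⇒ A1 ⇒ A2 ⇒ A2 + id ⇒ id + id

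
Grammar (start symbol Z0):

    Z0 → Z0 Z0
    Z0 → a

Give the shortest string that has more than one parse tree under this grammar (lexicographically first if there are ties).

a a a

length 1: no string has ≥2 trees
length 2: no string has ≥2 trees
length 3: a a a has 2 parse trees

Two derivations of a a a:
  Z0 ⇒ Z0 Z0 ⇒ Z0 Z0 Z0 ⇒ a Z0 Z0 ⇒ a a Z0 ⇒ a a a
  Z0 ⇒ Z0 Z0 ⇒ a Z0 ⇒ a Z0 Z0 ⇒ a a Z0 ⇒ a a a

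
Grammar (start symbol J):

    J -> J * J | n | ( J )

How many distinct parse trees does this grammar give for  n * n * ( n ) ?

2

Parse trees for n * n * ( n ):
  [J [J n] * [J [J n] * [J ( [J n] )]]]
  [J [J [J n] * [J n]] * [J ( [J n] )]]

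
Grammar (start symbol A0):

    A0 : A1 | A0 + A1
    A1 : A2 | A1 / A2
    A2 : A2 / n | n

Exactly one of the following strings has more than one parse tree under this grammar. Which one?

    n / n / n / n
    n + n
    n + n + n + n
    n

n / n / n / n

n / n / n / n: 8 trees
n + n: 1 tree
n + n + n + n: 1 tree
n: 1 tree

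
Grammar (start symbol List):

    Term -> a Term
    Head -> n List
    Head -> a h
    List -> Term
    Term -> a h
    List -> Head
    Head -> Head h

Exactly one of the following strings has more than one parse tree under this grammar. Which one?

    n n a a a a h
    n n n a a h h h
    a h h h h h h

n n a a a a h: 1 tree
n n n a a h h h: 6 trees
a h h h h h h: 1 tree

n n n a a h h h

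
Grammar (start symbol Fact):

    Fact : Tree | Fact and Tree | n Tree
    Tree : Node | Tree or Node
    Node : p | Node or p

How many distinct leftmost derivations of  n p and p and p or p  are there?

2

Parse trees for n p and p and p or p:
  [Fact [Fact [Fact n [Tree [Node p]]] and [Tree [Node p]]] and [Tree [Node [Node p] or p]]]
  [Fact [Fact [Fact n [Tree [Node p]]] and [Tree [Node p]]] and [Tree [Tree [Node p]] or [Node p]]]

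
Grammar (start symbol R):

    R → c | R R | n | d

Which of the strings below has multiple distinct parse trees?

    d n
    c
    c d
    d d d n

d n: 1 tree
c: 1 tree
c d: 1 tree
d d d n: 5 trees

d d d n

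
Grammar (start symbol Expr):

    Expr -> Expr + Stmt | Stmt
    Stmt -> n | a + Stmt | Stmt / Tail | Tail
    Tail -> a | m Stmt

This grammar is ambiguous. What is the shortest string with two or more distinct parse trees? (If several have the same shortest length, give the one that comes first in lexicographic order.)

a + a

length 1: no string has ≥2 trees
length 2: no string has ≥2 trees
length 3: a + a has 2 parse trees

Two derivations of a + a:
  Expr ⇒ Expr + Stmt ⇒ Stmt + Stmt ⇒ Tail + Stmt ⇒ a + Stmt ⇒ a + Tail ⇒ a + a
  Expr ⇒ Stmt ⇒ a + Stmt ⇒ a + Tail ⇒ a + a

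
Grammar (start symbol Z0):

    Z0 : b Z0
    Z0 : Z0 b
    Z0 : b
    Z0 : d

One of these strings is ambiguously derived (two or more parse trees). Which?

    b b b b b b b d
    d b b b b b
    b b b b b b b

b b b b b b b d: 1 tree
d b b b b b: 1 tree
b b b b b b b: 64 trees

b b b b b b b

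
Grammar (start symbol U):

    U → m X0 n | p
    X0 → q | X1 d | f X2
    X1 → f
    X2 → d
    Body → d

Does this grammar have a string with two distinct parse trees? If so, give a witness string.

Witness: m f d n

Derivation 1: U ⇒ m X0 n ⇒ m X1 d n ⇒ m f d n
Derivation 2: U ⇒ m X0 n ⇒ m f X2 n ⇒ m f d n

Two distinct leftmost derivations for the same string.

Ambiguous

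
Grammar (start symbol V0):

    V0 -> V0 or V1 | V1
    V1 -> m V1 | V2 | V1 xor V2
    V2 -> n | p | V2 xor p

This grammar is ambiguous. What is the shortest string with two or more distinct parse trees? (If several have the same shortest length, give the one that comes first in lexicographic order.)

length 1: no string has ≥2 trees
length 2: no string has ≥2 trees
length 3: n xor p has 2 parse trees

Two derivations of n xor p:
  V0 ⇒ V1 ⇒ V2 ⇒ V2 xor p ⇒ n xor p
  V0 ⇒ V1 ⇒ V1 xor V2 ⇒ V2 xor V2 ⇒ n xor V2 ⇒ n xor p

n xor p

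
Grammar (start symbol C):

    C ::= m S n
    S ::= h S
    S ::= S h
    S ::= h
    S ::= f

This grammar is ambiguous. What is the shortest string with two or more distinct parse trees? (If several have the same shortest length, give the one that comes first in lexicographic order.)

length 3: no string has ≥2 trees
length 4: m h h n has 2 parse trees

Two derivations of m h h n:
  C ⇒ m S n ⇒ m h S n ⇒ m h h n
  C ⇒ m S n ⇒ m S h n ⇒ m h h n

m h h n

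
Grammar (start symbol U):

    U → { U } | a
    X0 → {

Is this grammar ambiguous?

Unambiguous

Only U is reachable from U; ignoring the rest: Each string is a nest of matched brackets around a single atom. An opening bracket forces the recursive rule; an atom forces the base rule.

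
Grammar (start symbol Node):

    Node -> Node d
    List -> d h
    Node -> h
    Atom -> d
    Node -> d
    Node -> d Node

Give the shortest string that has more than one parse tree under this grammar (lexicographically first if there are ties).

length 1: no string has ≥2 trees
length 2: d d has 2 parse trees

Two derivations of d d:
  Node ⇒ Node d ⇒ d d
  Node ⇒ d Node ⇒ d d

d d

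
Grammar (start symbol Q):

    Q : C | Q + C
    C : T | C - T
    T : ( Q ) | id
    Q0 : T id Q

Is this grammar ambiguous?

Only Q, C, T are reachable from Q; ignoring the rest: The grammar is stratified — Q handles '+' (left-recursive), C handles '-', T atoms. Each operator has a fixed associativity and precedence level, so every string has one parse.

Unambiguous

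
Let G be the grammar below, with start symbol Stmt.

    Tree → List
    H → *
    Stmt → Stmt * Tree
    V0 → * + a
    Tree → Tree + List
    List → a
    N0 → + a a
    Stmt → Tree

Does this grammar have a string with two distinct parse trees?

Unambiguous

(H, N0, V0 are unreachable from Stmt, so their rules don't affect L(Stmt).) The grammar is stratified — Stmt handles '*' (left-recursive), Tree handles '+', List atoms. Each operator has a fixed associativity and precedence level, so every string has one parse.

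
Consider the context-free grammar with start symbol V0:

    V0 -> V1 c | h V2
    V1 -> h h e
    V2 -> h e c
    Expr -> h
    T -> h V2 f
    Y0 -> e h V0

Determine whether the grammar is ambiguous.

Witness: h h e c

Derivation 1: V0 ⇒ V1 c ⇒ h h e c
Derivation 2: V0 ⇒ h V2 ⇒ h h e c

Two distinct leftmost derivations for the same string.

Ambiguous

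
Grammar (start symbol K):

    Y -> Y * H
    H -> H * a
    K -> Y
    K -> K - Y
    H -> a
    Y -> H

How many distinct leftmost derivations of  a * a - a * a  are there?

Parse trees for a * a - a * a:
  [K [K [Y [Y [H a]] * [H a]]] - [Y [Y [H a]] * [H a]]]
  [K [K [Y [Y [H a]] * [H a]]] - [Y [H [H a] * a]]]
  [K [K [Y [H [H a] * a]]] - [Y [Y [H a]] * [H a]]]
  [K [K [Y [H [H a] * a]]] - [Y [H [H a] * a]]]

4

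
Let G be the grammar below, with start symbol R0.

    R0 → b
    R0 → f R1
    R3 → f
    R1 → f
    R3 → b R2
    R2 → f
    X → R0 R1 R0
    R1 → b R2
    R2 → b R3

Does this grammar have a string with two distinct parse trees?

Unambiguous

Only R0, R1, R2, R3 are reachable from R0; ignoring the rest: Restricted to the reachable nonterminals, every rule has the form A → t or A → t B, and no two rules for the same A share a first terminal. The grammar encodes a DFA — one run per string.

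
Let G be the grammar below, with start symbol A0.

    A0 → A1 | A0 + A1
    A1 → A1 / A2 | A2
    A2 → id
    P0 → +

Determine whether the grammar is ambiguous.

Unambiguous

(P0 is unreachable from A0, so its rules don't affect L(A0).) This is a standard precedence ladder (A0 over A1 over A2), with each level left-recursive on its own operator ('+' at A0, '/' at A1). That structure is LR(1), hence unambiguous.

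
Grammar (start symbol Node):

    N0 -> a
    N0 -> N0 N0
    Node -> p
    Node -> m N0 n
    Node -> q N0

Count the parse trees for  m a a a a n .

Parse trees for m a a a a n:
  [Node m [N0 [N0 a] [N0 [N0 a] [N0 [N0 a] [N0 a]]]] n]
  [Node m [N0 [N0 a] [N0 [N0 [N0 a] [N0 a]] [N0 a]]] n]
  [Node m [N0 [N0 [N0 a] [N0 a]] [N0 [N0 a] [N0 a]]] n]
  [Node m [N0 [N0 [N0 a] [N0 [N0 a] [N0 a]]] [N0 a]] n]
  [Node m [N0 [N0 [N0 [N0 a] [N0 a]] [N0 a]] [N0 a]] n]

5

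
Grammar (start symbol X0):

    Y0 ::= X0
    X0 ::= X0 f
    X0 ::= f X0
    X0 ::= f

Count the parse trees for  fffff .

16

Parse trees for fffff (showing first 6 of 16):
  [X0 [X0 [X0 [X0 [X0 f] f] f] f] f]
  [X0 [X0 [X0 [X0 f [X0 f]] f] f] f]
  [X0 [X0 [X0 f [X0 [X0 f] f]] f] f]
  [X0 [X0 [X0 f [X0 f [X0 f]]] f] f]
  [X0 [X0 f [X0 [X0 [X0 f] f] f]] f]
  [X0 [X0 f [X0 [X0 f [X0 f]] f]] f]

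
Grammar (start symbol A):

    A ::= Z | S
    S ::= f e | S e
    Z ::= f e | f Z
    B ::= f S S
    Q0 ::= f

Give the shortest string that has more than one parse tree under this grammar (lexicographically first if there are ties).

f e

length 2: f e has 2 parse trees

Two derivations of f e:
  A ⇒ Z ⇒ f e
  A ⇒ S ⇒ f e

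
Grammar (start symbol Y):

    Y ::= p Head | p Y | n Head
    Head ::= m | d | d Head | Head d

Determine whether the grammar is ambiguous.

Ambiguous

Witness: n d d

Derivation 1: Y ⇒ n Head ⇒ n d Head ⇒ n d d
Derivation 2: Y ⇒ n Head ⇒ n Head d ⇒ n d d

Two distinct leftmost derivations for the same string.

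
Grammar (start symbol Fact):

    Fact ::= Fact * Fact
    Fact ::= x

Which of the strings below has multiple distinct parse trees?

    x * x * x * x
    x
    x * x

x * x * x * x

x * x * x * x: 5 trees
x: 1 tree
x * x: 1 tree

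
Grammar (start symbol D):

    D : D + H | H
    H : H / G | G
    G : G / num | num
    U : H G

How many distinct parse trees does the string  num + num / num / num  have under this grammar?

Parse trees for num + num / num / num:
  [D [D [H [G num]]] + [H [H [G num]] / [G [G num] / num]]]
  [D [D [H [G num]]] + [H [H [H [G num]] / [G num]] / [G num]]]
  [D [D [H [G num]]] + [H [H [G [G num] / num]] / [G num]]]
  [D [D [H [G num]]] + [H [G [G [G num] / num] / num]]]

4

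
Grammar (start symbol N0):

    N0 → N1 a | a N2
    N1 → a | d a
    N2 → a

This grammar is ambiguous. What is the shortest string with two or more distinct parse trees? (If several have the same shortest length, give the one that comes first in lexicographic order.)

length 2: a a has 2 parse trees

Two derivations of a a:
  N0 ⇒ N1 a ⇒ a a
  N0 ⇒ a N2 ⇒ a a

a a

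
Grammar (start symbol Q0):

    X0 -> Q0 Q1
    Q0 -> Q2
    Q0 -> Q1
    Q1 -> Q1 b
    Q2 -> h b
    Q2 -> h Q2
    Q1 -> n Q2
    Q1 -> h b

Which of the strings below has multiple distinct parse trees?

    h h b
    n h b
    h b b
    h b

h h b: 1 tree
n h b: 1 tree
h b b: 1 tree
h b: 2 trees

h b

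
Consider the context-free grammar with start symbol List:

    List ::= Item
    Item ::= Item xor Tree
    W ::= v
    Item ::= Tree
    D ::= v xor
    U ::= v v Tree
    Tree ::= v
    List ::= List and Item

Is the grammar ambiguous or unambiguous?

Unambiguous

(W, U, D are unreachable from List, so their rules don't affect L(List).) This is a standard precedence ladder (List over Item over Tree), with each level left-recursive on its own operator ('and' at List, 'xor' at Item). That structure is LR(1), hence unambiguous.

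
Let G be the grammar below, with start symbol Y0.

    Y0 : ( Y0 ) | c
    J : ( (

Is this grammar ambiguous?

Only Y0 is reachable from Y0; ignoring the rest: Each string is a nest of matched brackets around a single atom. An opening bracket forces the recursive rule; an atom forces the base rule.

Unambiguous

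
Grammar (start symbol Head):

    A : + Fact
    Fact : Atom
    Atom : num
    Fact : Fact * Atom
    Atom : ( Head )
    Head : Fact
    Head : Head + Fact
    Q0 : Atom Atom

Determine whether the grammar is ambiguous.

Only Head, Fact, Atom are reachable from Head; ignoring the rest: The grammar is stratified — Head handles '+' (left-recursive), Fact handles '*', Atom atoms. Each operator has a fixed associativity and precedence level, so every string has one parse.

Unambiguous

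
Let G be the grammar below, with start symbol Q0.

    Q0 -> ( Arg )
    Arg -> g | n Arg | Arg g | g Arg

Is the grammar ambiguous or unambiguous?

Witness: ( g g )

Derivation 1: Q0 ⇒ ( Arg ) ⇒ ( Arg g ) ⇒ ( g g )
Derivation 2: Q0 ⇒ ( Arg ) ⇒ ( g Arg ) ⇒ ( g g )

Two distinct leftmost derivations for the same string.

Ambiguous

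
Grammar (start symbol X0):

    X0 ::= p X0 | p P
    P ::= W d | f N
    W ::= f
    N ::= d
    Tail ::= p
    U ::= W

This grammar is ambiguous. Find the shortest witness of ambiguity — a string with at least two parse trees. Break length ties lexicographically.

length 3: p f d has 2 parse trees

Two derivations of p f d:
  X0 ⇒ p P ⇒ p W d ⇒ p f d
  X0 ⇒ p P ⇒ p f N ⇒ p f d

p f d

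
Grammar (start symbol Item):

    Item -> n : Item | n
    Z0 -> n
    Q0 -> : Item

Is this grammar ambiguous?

Unambiguous

Only Item is reachable from Item; ignoring the rest: The reachable grammar is A → atom sep A | atom. Each atom is followed by either the separator (recurse) or end-of-string (stop) — no choice point.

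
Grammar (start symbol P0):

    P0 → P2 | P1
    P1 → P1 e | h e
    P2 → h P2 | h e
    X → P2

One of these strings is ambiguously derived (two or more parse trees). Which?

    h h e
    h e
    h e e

h h e: 1 tree
h e: 2 trees
h e e: 1 tree

h e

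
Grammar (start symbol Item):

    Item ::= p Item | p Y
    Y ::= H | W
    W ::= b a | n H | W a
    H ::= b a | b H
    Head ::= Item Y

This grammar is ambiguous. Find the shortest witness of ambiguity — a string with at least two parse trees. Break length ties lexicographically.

p b a

length 3: p b a has 2 parse trees

Two derivations of p b a:
  Item ⇒ p Y ⇒ p H ⇒ p b a
  Item ⇒ p Y ⇒ p W ⇒ p b a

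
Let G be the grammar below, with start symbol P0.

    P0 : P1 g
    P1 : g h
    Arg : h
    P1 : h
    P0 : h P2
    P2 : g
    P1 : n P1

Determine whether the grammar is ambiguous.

Witness: h g

Derivation 1: P0 ⇒ P1 g ⇒ h g
Derivation 2: P0 ⇒ h P2 ⇒ h g

Two distinct leftmost derivations for the same string.

Ambiguous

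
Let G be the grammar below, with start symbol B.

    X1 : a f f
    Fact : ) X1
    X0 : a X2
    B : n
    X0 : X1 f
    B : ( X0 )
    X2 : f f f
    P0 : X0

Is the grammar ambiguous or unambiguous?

Ambiguous

Witness: ( a f f f )

Derivation 1: B ⇒ ( X0 ) ⇒ ( a X2 ) ⇒ ( a f f f )
Derivation 2: B ⇒ ( X0 ) ⇒ ( X1 f ) ⇒ ( a f f f )

Two distinct leftmost derivations for the same string.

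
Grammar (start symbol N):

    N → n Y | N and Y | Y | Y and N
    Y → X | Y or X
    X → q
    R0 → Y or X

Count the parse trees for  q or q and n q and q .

Parse trees for q or q and n q and q:
  [N [N [Y [Y [X q]] or [X q]] and [N n [Y [X q]]]] and [Y [X q]]]
  [N [Y [Y [X q]] or [X q]] and [N [N n [Y [X q]]] and [Y [X q]]]]

2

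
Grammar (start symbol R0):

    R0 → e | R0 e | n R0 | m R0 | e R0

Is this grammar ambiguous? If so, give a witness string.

Witness: e e

Derivation 1: R0 ⇒ R0 e ⇒ e e
Derivation 2: R0 ⇒ e R0 ⇒ e e

Two distinct leftmost derivations for the same string.

Ambiguous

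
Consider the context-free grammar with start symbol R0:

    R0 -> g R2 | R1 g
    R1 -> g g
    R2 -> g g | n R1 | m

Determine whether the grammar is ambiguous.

Witness: g g g

Derivation 1: R0 ⇒ g R2 ⇒ g g g
Derivation 2: R0 ⇒ R1 g ⇒ g g g

Two distinct leftmost derivations for the same string.

Ambiguous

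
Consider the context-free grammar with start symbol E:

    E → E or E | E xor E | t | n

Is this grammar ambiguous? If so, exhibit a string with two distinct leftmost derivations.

Witness: n or n or n

Derivation 1: E ⇒ E or E ⇒ E or E or E ⇒ n or E or E ⇒ n or n or E ⇒ n or n or n
Derivation 2: E ⇒ E or E ⇒ n or E ⇒ n or E or E ⇒ n or n or E ⇒ n or n or n

Two distinct leftmost derivations for the same string.

Ambiguous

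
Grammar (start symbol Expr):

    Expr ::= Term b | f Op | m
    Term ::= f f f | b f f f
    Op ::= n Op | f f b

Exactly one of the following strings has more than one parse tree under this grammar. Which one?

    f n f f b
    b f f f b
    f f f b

f f f b

f n f f b: 1 tree
b f f f b: 1 tree
f f f b: 2 trees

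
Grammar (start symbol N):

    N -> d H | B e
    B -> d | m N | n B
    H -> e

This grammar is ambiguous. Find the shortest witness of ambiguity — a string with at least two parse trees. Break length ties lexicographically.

d e

length 2: d e has 2 parse trees

Two derivations of d e:
  N ⇒ d H ⇒ d e
  N ⇒ B e ⇒ d e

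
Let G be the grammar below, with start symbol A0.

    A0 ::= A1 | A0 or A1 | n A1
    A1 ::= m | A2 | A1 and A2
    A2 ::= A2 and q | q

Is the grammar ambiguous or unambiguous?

Ambiguous

Witness: q and q

Derivation 1: A0 ⇒ A1 ⇒ A2 ⇒ A2 and q ⇒ q and q
Derivation 2: A0 ⇒ A1 ⇒ A1 and A2 ⇒ A2 and A2 ⇒ q and A2 ⇒ q and q

Two distinct leftmost derivations for the same string.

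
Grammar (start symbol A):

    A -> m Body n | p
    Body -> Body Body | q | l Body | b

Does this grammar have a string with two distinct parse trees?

Witness: m b b b n

Derivation 1: A ⇒ m Body n ⇒ m Body Body n ⇒ m Body Body Body n ⇒ m b Body Body n ⇒ m b b Body n ⇒ m b b b n
Derivation 2: A ⇒ m Body n ⇒ m Body Body n ⇒ m b Body n ⇒ m b Body Body n ⇒ m b b Body n ⇒ m b b b n

Two distinct leftmost derivations for the same string.

Ambiguous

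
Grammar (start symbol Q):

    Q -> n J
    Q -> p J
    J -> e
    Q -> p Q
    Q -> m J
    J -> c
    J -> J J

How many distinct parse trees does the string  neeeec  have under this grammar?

Parse trees for neeeec (showing first 6 of 14):
  [Q n [J [J e] [J [J e] [J [J e] [J [J e] [J c]]]]]]
  [Q n [J [J e] [J [J e] [J [J [J e] [J e]] [J c]]]]]
  [Q n [J [J e] [J [J [J e] [J e]] [J [J e] [J c]]]]]
  [Q n [J [J e] [J [J [J e] [J [J e] [J e]]] [J c]]]]
  [Q n [J [J e] [J [J [J [J e] [J e]] [J e]] [J c]]]]
  [Q n [J [J [J e] [J e]] [J [J e] [J [J e] [J c]]]]]

14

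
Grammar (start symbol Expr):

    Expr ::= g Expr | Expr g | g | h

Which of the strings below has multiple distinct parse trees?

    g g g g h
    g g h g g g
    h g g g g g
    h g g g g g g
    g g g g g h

g g g g h: 1 tree
g g h g g g: 10 trees
h g g g g g: 1 tree
h g g g g g g: 1 tree
g g g g g h: 1 tree

g g h g g g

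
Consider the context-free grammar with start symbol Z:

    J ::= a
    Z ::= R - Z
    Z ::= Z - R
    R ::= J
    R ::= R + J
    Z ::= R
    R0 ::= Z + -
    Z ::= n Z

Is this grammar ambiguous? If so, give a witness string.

Ambiguous

Witness: a - a

Derivation 1: Z ⇒ R - Z ⇒ J - Z ⇒ a - Z ⇒ a - R ⇒ a - J ⇒ a - a
Derivation 2: Z ⇒ Z - R ⇒ R - R ⇒ J - R ⇒ a - R ⇒ a - J ⇒ a - a

Two distinct leftmost derivations for the same string.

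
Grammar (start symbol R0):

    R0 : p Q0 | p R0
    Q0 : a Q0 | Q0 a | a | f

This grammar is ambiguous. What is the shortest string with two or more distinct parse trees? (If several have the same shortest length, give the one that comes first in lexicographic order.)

length 2: no string has ≥2 trees
length 3: p a a has 2 parse trees

Two derivations of p a a:
  R0 ⇒ p Q0 ⇒ p a Q0 ⇒ p a a
  R0 ⇒ p Q0 ⇒ p Q0 a ⇒ p a a

p a a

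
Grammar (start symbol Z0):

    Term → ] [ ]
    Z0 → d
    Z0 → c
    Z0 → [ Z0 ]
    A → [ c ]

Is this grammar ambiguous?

Unambiguous

(A, Term are unreachable from Z0, so their rules don't affect L(Z0).) L(Z0) is { openⁿ atom closeⁿ : n ≥ 0 }. The bracket depth fixes n, and the derivation is forced at every step.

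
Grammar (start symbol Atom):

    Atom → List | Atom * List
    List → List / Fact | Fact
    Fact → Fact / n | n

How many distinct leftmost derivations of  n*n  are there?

1

Parse trees for n*n:
  [Atom [Atom [List [Fact n]]] * [List [Fact n]]]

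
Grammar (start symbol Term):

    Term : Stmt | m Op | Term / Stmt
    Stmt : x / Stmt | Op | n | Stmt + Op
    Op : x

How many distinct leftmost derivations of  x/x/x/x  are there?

8

Parse trees for x/x/x/x:
  [Term [Stmt x / [Stmt x / [Stmt x / [Stmt [Op x]]]]]]
  [Term [Term [Stmt [Op x]]] / [Stmt x / [Stmt x / [Stmt [Op x]]]]]
  [Term [Term [Stmt x / [Stmt [Op x]]]] / [Stmt x / [Stmt [Op x]]]]
  [Term [Term [Term [Stmt [Op x]]] / [Stmt [Op x]]] / [Stmt x / [Stmt [Op x]]]]
  [Term [Term [Stmt x / [Stmt x / [Stmt [Op x]]]]] / [Stmt [Op x]]]
  [Term [Term [Term [Stmt [Op x]]] / [Stmt x / [Stmt [Op x]]]] / [Stmt [Op x]]]
  [Term [Term [Term [Stmt x / [Stmt [Op x]]]] / [Stmt [Op x]]] / [Stmt [Op x]]]
  [Term [Term [Term [Term [Stmt [Op x]]] / [Stmt [Op x]]] / [Stmt [Op x]]] / [Stmt [Op x]]]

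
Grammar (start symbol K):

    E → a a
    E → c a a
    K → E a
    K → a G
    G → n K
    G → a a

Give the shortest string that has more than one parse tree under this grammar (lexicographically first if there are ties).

length 3: a a a has 2 parse trees

Two derivations of a a a:
  K ⇒ E a ⇒ a a a
  K ⇒ a G ⇒ a a a

a a a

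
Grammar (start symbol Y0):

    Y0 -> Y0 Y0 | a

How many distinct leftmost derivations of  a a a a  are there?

Parse trees for a a a a:
  [Y0 [Y0 a] [Y0 [Y0 a] [Y0 [Y0 a] [Y0 a]]]]
  [Y0 [Y0 a] [Y0 [Y0 [Y0 a] [Y0 a]] [Y0 a]]]
  [Y0 [Y0 [Y0 a] [Y0 a]] [Y0 [Y0 a] [Y0 a]]]
  [Y0 [Y0 [Y0 a] [Y0 [Y0 a] [Y0 a]]] [Y0 a]]
  [Y0 [Y0 [Y0 [Y0 a] [Y0 a]] [Y0 a]] [Y0 a]]

5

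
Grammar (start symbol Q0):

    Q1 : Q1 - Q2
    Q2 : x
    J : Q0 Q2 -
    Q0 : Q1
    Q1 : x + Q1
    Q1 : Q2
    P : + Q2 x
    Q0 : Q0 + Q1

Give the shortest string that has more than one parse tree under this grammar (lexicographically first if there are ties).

length 1: no string has ≥2 trees
length 3: x + x has 2 parse trees

Two derivations of x + x:
  Q0 ⇒ Q1 ⇒ x + Q1 ⇒ x + Q2 ⇒ x + x
  Q0 ⇒ Q0 + Q1 ⇒ Q1 + Q1 ⇒ Q2 + Q1 ⇒ x + Q1 ⇒ x + Q2 ⇒ x + x

x + x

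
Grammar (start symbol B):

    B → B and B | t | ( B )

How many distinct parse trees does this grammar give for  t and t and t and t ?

Parse trees for t and t and t and t:
  [B [B t] and [B [B t] and [B [B t] and [B t]]]]
  [B [B t] and [B [B [B t] and [B t]] and [B t]]]
  [B [B [B t] and [B t]] and [B [B t] and [B t]]]
  [B [B [B t] and [B [B t] and [B t]]] and [B t]]
  [B [B [B [B t] and [B t]] and [B t]] and [B t]]

5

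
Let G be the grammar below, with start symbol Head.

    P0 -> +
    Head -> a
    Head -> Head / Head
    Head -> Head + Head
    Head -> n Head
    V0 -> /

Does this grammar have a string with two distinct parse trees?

Ambiguous

Witness: n a + a

Derivation 1: Head ⇒ Head + Head ⇒ n Head + Head ⇒ n a + Head ⇒ n a + a
Derivation 2: Head ⇒ n Head ⇒ n Head + Head ⇒ n a + Head ⇒ n a + a

Two distinct leftmost derivations for the same string.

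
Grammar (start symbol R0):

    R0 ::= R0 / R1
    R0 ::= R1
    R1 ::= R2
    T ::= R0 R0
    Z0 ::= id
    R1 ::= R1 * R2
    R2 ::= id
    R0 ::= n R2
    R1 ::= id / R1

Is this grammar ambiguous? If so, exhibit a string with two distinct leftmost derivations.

Ambiguous

Witness: id / id

Derivation 1: R0 ⇒ R0 / R1 ⇒ R1 / R1 ⇒ R2 / R1 ⇒ id / R1 ⇒ id / R2 ⇒ id / id
Derivation 2: R0 ⇒ R1 ⇒ id / R1 ⇒ id / R2 ⇒ id / id

Two distinct leftmost derivations for the same string.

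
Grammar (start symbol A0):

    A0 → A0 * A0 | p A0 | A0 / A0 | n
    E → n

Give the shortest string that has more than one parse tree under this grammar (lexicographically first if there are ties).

length 1: no string has ≥2 trees
length 2: no string has ≥2 trees
length 3: no string has ≥2 trees
length 4: p n * n has 2 parse trees

Two derivations of p n * n:
  A0 ⇒ A0 * A0 ⇒ p A0 * A0 ⇒ p n * A0 ⇒ p n * n
  A0 ⇒ p A0 ⇒ p A0 * A0 ⇒ p n * A0 ⇒ p n * n

p n * n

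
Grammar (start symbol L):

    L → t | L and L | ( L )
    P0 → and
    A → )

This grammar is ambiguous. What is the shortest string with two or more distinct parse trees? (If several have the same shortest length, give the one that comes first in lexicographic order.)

t and t and t

length 1: no string has ≥2 trees
length 3: no string has ≥2 trees
length 5: t and t and t has 2 parse trees

Two derivations of t and t and t:
  L ⇒ L and L ⇒ t and L ⇒ t and L and L ⇒ t and t and L ⇒ t and t and t
  L ⇒ L and L ⇒ L and L and L ⇒ t and L and L ⇒ t and t and L ⇒ t and t and t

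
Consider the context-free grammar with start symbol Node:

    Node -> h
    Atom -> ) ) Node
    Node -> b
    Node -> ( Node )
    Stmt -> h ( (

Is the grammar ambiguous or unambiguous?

Unambiguous

Only Node is reachable from Node; ignoring the rest: Each string is a nest of matched brackets around a single atom. An opening bracket forces the recursive rule; an atom forces the base rule.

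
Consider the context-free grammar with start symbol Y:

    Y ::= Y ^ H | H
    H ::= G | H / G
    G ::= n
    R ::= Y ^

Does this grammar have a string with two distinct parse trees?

Unambiguous

(R is unreachable from Y, so its rules don't affect L(Y).) Y → Y ^ H | H  ;  H → H / G | G  — a left-associative chain with G at the bottom. Each string factors uniquely by precedence.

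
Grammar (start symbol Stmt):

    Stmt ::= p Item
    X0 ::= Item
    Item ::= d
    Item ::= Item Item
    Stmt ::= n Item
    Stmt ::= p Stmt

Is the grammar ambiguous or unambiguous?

Ambiguous

Witness: n d d d

Derivation 1: Stmt ⇒ n Item ⇒ n Item Item ⇒ n d Item ⇒ n d Item Item ⇒ n d d Item ⇒ n d d d
Derivation 2: Stmt ⇒ n Item ⇒ n Item Item ⇒ n Item Item Item ⇒ n d Item Item ⇒ n d d Item ⇒ n d d d

Two distinct leftmost derivations for the same string.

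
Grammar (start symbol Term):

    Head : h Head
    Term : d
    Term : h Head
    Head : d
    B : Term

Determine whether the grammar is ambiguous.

(B is unreachable from Term, so its rules don't affect L(Term).) Each reachable nonterminal has at most one production per leading terminal, and all productions are right-linear; the derivation is determined token-by-token.

Unambiguous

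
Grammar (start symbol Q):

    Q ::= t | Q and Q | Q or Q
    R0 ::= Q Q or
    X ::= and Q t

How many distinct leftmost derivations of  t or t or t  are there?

Parse trees for t or t or t:
  [Q [Q t] or [Q [Q t] or [Q t]]]
  [Q [Q [Q t] or [Q t]] or [Q t]]

2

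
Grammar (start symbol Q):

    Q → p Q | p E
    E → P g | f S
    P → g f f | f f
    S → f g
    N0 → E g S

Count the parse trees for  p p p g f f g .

Parse trees for p p p g f f g:
  [Q p [Q p [Q p [E [P g f f] g]]]]

1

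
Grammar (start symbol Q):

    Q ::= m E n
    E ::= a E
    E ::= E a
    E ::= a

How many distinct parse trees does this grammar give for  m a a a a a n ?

16

Parse trees for m a a a a a n (showing first 6 of 16):
  [Q m [E a [E a [E a [E a [E a]]]]] n]
  [Q m [E a [E a [E a [E [E a] a]]]] n]
  [Q m [E a [E a [E [E a [E a]] a]]] n]
  [Q m [E a [E a [E [E [E a] a] a]]] n]
  [Q m [E a [E [E a [E a [E a]]] a]] n]
  [Q m [E a [E [E a [E [E a] a]] a]] n]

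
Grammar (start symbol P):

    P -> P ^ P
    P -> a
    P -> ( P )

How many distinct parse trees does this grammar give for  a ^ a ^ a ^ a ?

Parse trees for a ^ a ^ a ^ a:
  [P [P a] ^ [P [P a] ^ [P [P a] ^ [P a]]]]
  [P [P a] ^ [P [P [P a] ^ [P a]] ^ [P a]]]
  [P [P [P a] ^ [P a]] ^ [P [P a] ^ [P a]]]
  [P [P [P a] ^ [P [P a] ^ [P a]]] ^ [P a]]
  [P [P [P [P a] ^ [P a]] ^ [P a]] ^ [P a]]

5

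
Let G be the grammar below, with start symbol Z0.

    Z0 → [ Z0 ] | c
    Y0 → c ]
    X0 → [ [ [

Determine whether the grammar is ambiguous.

Unambiguous

Only Z0 is reachable from Z0; ignoring the rest: Each string is a nest of matched brackets around a single atom. An opening bracket forces the recursive rule; an atom forces the base rule.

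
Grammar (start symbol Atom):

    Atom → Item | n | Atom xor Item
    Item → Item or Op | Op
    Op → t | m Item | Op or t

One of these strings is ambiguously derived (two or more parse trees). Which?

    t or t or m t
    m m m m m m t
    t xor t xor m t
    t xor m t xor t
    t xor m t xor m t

t or t or m t

t or t or m t: 2 trees
m m m m m m t: 1 tree
t xor t xor m t: 1 tree
t xor m t xor t: 1 tree
t xor m t xor m t: 1 tree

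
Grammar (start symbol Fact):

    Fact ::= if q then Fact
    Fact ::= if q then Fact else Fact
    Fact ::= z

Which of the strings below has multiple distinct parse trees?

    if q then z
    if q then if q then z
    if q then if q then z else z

if q then if q then z else z

if q then z: 1 tree
if q then if q then z: 1 tree
if q then if q then z else z: 2 trees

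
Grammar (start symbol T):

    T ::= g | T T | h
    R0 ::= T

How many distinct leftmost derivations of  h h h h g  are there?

14

Parse trees for h h h h g (showing first 6 of 14):
  [T [T h] [T [T h] [T [T h] [T [T h] [T g]]]]]
  [T [T h] [T [T h] [T [T [T h] [T h]] [T g]]]]
  [T [T h] [T [T [T h] [T h]] [T [T h] [T g]]]]
  [T [T h] [T [T [T h] [T [T h] [T h]]] [T g]]]
  [T [T h] [T [T [T [T h] [T h]] [T h]] [T g]]]
  [T [T [T h] [T h]] [T [T h] [T [T h] [T g]]]]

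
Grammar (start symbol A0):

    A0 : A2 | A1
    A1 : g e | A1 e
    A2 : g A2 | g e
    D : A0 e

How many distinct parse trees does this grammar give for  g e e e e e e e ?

1

Parse trees for g e e e e e e e:
  [A0 [A1 [A1 [A1 [A1 [A1 [A1 [A1 g e] e] e] e] e] e] e]]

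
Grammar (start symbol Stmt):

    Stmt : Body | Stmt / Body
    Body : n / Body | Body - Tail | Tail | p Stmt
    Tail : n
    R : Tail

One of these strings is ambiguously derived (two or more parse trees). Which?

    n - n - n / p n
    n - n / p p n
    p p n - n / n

n - n - n / p n: 1 tree
n - n / p p n: 1 tree
p p n - n / n: 6 trees

p p n - n / n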